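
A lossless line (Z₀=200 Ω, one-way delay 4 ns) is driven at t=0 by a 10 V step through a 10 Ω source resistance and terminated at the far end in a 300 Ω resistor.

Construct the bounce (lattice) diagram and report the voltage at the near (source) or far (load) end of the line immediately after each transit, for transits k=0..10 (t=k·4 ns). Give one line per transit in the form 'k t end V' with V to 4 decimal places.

Γ_L=0.200000, Γ_S=-0.904762; launch V₁=10·200/210=9.523810
k=0 src: V=9.5238
k=1 load: inc=9.523810, refl=9.523810·0.200000=1.9048; V=0.000000+9.523810+1.904762=11.4286
k=2 src: inc=1.904762, refl=1.904762·-0.904762=-1.7234; V=9.523810+1.904762+-1.723356=9.7052
k=3 load: inc=-1.723356, refl=-1.723356·0.200000=-0.3447; V=11.428571+-1.723356+-0.344671=9.3605
k=4 src: inc=-0.344671, refl=-0.344671·-0.904762=0.3118; V=9.705215+-0.344671+0.311845=9.6724
k=5 load: inc=0.311845, refl=0.311845·0.200000=0.0624; V=9.360544+0.311845+0.062369=9.7348
k=6 src: inc=0.062369, refl=0.062369·-0.904762=-0.0564; V=9.672390+0.062369+-0.056429=9.6783
k=7 load: inc=-0.056429, refl=-0.056429·0.200000=-0.0113; V=9.734759+-0.056429+-0.011286=9.6670
k=8 src: inc=-0.011286, refl=-0.011286·-0.904762=0.0102; V=9.678330+-0.011286+0.010211=9.6773
k=9 load: inc=0.010211, refl=0.010211·0.200000=0.0020; V=9.667044+0.010211+0.002042=9.6793
k=10 src: inc=0.002042, refl=0.002042·-0.904762=-0.0018; V=9.677255+0.002042+-0.001848=9.6774

0 0 source 9.5238
1 4 load 11.4286
2 8 source 9.7052
3 12 load 9.3605
4 16 source 9.6724
5 20 load 9.7348
6 24 source 9.6783
7 28 load 9.6670
8 32 source 9.6773
9 36 load 9.6793
10 40 source 9.6774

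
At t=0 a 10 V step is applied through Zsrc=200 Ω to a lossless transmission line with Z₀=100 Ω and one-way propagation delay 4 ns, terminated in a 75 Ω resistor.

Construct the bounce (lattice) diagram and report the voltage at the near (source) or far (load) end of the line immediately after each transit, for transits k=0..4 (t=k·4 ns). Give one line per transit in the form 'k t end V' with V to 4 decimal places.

Γ_L=-0.142857, Γ_S=0.333333; launch V₁=10·100/300=3.333333
k=0 src: V=3.3333
k=1 load: inc=3.333333, refl=3.333333·-0.142857=-0.4762; V=0.000000+3.333333+-0.476190=2.8571
k=2 src: inc=-0.476190, refl=-0.476190·0.333333=-0.1587; V=3.333333+-0.476190+-0.158730=2.6984
k=3 load: inc=-0.158730, refl=-0.158730·-0.142857=0.0227; V=2.857143+-0.158730+0.022676=2.7211
k=4 src: inc=0.022676, refl=0.022676·0.333333=0.0076; V=2.698413+0.022676+0.007559=2.7286

0 0 source 3.3333
1 4 load 2.8571
2 8 source 2.6984
3 12 load 2.7211
4 16 source 2.7286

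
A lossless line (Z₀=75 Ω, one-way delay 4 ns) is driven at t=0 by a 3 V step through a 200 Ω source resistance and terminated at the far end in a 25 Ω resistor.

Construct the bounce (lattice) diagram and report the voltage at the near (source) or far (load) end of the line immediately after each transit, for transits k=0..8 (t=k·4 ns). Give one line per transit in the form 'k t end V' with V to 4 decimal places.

Γ_L=-0.500000, Γ_S=0.454545; launch V₁=3·75/275=0.818182
k=0 src: V=0.8182
k=1 load: inc=0.818182, refl=0.818182·-0.500000=-0.4091; V=0.000000+0.818182+-0.409091=0.4091
k=2 src: inc=-0.409091, refl=-0.409091·0.454545=-0.1860; V=0.818182+-0.409091+-0.185950=0.2231
k=3 load: inc=-0.185950, refl=-0.185950·-0.500000=0.0930; V=0.409091+-0.185950+0.092975=0.3161
k=4 src: inc=0.092975, refl=0.092975·0.454545=0.0423; V=0.223140+0.092975+0.042261=0.3584
k=5 load: inc=0.042261, refl=0.042261·-0.500000=-0.0211; V=0.316116+0.042261+-0.021131=0.3372
k=6 src: inc=-0.021131, refl=-0.021131·0.454545=-0.0096; V=0.358377+-0.021131+-0.009605=0.3276
k=7 load: inc=-0.009605, refl=-0.009605·-0.500000=0.0048; V=0.337246+-0.009605+0.004802=0.3324
k=8 src: inc=0.004802, refl=0.004802·0.454545=0.0022; V=0.327642+0.004802+0.002183=0.3346

0 0 source 0.8182
1 4 load 0.4091
2 8 source 0.2231
3 12 load 0.3161
4 16 source 0.3584
5 20 load 0.3372
6 24 source 0.3276
7 28 load 0.3324
8 32 source 0.3346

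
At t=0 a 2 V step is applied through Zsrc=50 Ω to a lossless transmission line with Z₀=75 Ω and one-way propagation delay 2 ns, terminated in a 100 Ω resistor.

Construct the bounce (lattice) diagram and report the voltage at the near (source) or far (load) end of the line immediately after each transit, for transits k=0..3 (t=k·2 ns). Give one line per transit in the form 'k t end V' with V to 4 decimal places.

0 0 source 1.2000
1 2 load 1.3714
2 4 source 1.3371
3 6 load 1.3322

Γ_L=0.142857, Γ_S=-0.200000; launch V₁=2·75/125=1.200000
k=0 src: V=1.2000
k=1 load: inc=1.200000, refl=1.200000·0.142857=0.1714; V=0.000000+1.200000+0.171429=1.3714
k=2 src: inc=0.171429, refl=0.171429·-0.200000=-0.0343; V=1.200000+0.171429+-0.034286=1.3371
k=3 load: inc=-0.034286, refl=-0.034286·0.142857=-0.0049; V=1.371429+-0.034286+-0.004898=1.3322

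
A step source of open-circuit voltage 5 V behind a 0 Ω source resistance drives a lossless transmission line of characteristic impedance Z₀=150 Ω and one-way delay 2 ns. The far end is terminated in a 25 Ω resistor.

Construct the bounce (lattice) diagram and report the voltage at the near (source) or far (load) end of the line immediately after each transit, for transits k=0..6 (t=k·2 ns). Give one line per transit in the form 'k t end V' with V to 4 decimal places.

0 0 source 5.0000
1 2 load 1.4286
2 4 source 5.0000
3 6 load 2.4490
4 8 source 5.0000
5 10 load 3.1778
6 12 source 5.0000

Γ_L=-0.714286, Γ_S=-1.000000; launch V₁=5·150/150=5.000000
k=0 src: V=5.0000
k=1 load: inc=5.000000, refl=5.000000·-0.714286=-3.5714; V=0.000000+5.000000+-3.571429=1.4286
k=2 src: inc=-3.571429, refl=-3.571429·-1.000000=3.5714; V=5.000000+-3.571429+3.571429=5.0000
k=3 load: inc=3.571429, refl=3.571429·-0.714286=-2.5510; V=1.428571+3.571429+-2.551020=2.4490
k=4 src: inc=-2.551020, refl=-2.551020·-1.000000=2.5510; V=5.000000+-2.551020+2.551020=5.0000
k=5 load: inc=2.551020, refl=2.551020·-0.714286=-1.8222; V=2.448980+2.551020+-1.822157=3.1778
k=6 src: inc=-1.822157, refl=-1.822157·-1.000000=1.8222; V=5.000000+-1.822157+1.822157=5.0000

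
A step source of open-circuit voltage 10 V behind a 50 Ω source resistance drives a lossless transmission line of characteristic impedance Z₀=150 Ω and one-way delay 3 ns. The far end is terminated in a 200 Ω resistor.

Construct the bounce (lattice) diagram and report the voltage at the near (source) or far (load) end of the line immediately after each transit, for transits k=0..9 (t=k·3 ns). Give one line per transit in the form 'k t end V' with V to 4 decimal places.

Γ_L=0.142857, Γ_S=-0.500000; launch V₁=10·150/200=7.500000
k=0 src: V=7.5000
k=1 load: inc=7.500000, refl=7.500000·0.142857=1.0714; V=0.000000+7.500000+1.071429=8.5714
k=2 src: inc=1.071429, refl=1.071429·-0.500000=-0.5357; V=7.500000+1.071429+-0.535714=8.0357
k=3 load: inc=-0.535714, refl=-0.535714·0.142857=-0.0765; V=8.571429+-0.535714+-0.076531=7.9592
k=4 src: inc=-0.076531, refl=-0.076531·-0.500000=0.0383; V=8.035714+-0.076531+0.038265=7.9974
k=5 load: inc=0.038265, refl=0.038265·0.142857=0.0055; V=7.959184+0.038265+0.005466=8.0029
k=6 src: inc=0.005466, refl=0.005466·-0.500000=-0.0027; V=7.997449+0.005466+-0.002733=8.0002
k=7 load: inc=-0.002733, refl=-0.002733·0.142857=-0.0004; V=8.002915+-0.002733+-0.000390=7.9998
k=8 src: inc=-0.000390, refl=-0.000390·-0.500000=0.0002; V=8.000182+-0.000390+0.000195=8.0000
k=9 load: inc=0.000195, refl=0.000195·0.142857=0.0000; V=7.999792+0.000195+0.000028=8.0000

0 0 source 7.5000
1 3 load 8.5714
2 6 source 8.0357
3 9 load 7.9592
4 12 source 7.9974
5 15 load 8.0029
6 18 source 8.0002
7 21 load 7.9998
8 24 source 8.0000
9 27 load 8.0000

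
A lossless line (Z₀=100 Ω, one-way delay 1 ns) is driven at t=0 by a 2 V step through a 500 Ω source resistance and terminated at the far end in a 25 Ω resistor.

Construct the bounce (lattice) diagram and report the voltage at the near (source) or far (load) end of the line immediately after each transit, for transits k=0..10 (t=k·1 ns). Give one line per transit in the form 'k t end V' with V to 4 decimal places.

0 0 source 0.3333
1 1 load 0.1333
2 2 source 0.0000
3 3 load 0.0800
4 4 source 0.1333
5 5 load 0.1013
6 6 source 0.0800
7 7 load 0.0928
8 8 source 0.1013
9 9 load 0.0962
10 10 source 0.0928

Γ_L=-0.600000, Γ_S=0.666667; launch V₁=2·100/600=0.333333
k=0 src: V=0.3333
k=1 load: inc=0.333333, refl=0.333333·-0.600000=-0.2000; V=0.000000+0.333333+-0.200000=0.1333
k=2 src: inc=-0.200000, refl=-0.200000·0.666667=-0.1333; V=0.333333+-0.200000+-0.133333=0.0000
k=3 load: inc=-0.133333, refl=-0.133333·-0.600000=0.0800; V=0.133333+-0.133333+0.080000=0.0800
k=4 src: inc=0.080000, refl=0.080000·0.666667=0.0533; V=0.000000+0.080000+0.053333=0.1333
k=5 load: inc=0.053333, refl=0.053333·-0.600000=-0.0320; V=0.080000+0.053333+-0.032000=0.1013
k=6 src: inc=-0.032000, refl=-0.032000·0.666667=-0.0213; V=0.133333+-0.032000+-0.021333=0.0800
k=7 load: inc=-0.021333, refl=-0.021333·-0.600000=0.0128; V=0.101333+-0.021333+0.012800=0.0928
k=8 src: inc=0.012800, refl=0.012800·0.666667=0.0085; V=0.080000+0.012800+0.008533=0.1013
k=9 load: inc=0.008533, refl=0.008533·-0.600000=-0.0051; V=0.092800+0.008533+-0.005120=0.0962
k=10 src: inc=-0.005120, refl=-0.005120·0.666667=-0.0034; V=0.101333+-0.005120+-0.003413=0.0928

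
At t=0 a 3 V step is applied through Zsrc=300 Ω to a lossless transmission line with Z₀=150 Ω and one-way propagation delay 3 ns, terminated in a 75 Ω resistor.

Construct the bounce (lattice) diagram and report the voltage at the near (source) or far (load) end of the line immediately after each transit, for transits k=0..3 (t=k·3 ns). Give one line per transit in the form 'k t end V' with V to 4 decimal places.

0 0 source 1.0000
1 3 load 0.6667
2 6 source 0.5556
3 9 load 0.5926

Γ_L=-0.333333, Γ_S=0.333333; launch V₁=3·150/450=1.000000
k=0 src: V=1.0000
k=1 load: inc=1.000000, refl=1.000000·-0.333333=-0.3333; V=0.000000+1.000000+-0.333333=0.6667
k=2 src: inc=-0.333333, refl=-0.333333·0.333333=-0.1111; V=1.000000+-0.333333+-0.111111=0.5556
k=3 load: inc=-0.111111, refl=-0.111111·-0.333333=0.0370; V=0.666667+-0.111111+0.037037=0.5926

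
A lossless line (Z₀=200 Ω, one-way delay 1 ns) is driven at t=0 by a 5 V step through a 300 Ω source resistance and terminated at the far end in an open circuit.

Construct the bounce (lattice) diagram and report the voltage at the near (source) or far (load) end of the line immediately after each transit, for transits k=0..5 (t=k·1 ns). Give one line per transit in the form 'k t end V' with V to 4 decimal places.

0 0 source 2.0000
1 1 load 4.0000
2 2 source 4.4000
3 3 load 4.8000
4 4 source 4.8800
5 5 load 4.9600

Γ_L=1.000000, Γ_S=0.200000; launch V₁=5·200/500=2.000000
k=0 src: V=2.0000
k=1 load: inc=2.000000, refl=2.000000·1.000000=2.0000; V=0.000000+2.000000+2.000000=4.0000
k=2 src: inc=2.000000, refl=2.000000·0.200000=0.4000; V=2.000000+2.000000+0.400000=4.4000
k=3 load: inc=0.400000, refl=0.400000·1.000000=0.4000; V=4.000000+0.400000+0.400000=4.8000
k=4 src: inc=0.400000, refl=0.400000·0.200000=0.0800; V=4.400000+0.400000+0.080000=4.8800
k=5 load: inc=0.080000, refl=0.080000·1.000000=0.0800; V=4.800000+0.080000+0.080000=4.9600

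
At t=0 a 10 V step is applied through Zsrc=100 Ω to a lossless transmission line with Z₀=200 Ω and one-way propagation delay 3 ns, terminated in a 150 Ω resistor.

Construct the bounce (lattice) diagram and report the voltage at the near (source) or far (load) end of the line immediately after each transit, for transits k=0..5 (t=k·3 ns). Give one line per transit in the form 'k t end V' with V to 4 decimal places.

0 0 source 6.6667
1 3 load 5.7143
2 6 source 6.0317
3 9 load 5.9864
4 12 source 6.0015
5 15 load 5.9994

Γ_L=-0.142857, Γ_S=-0.333333; launch V₁=10·200/300=6.666667
k=0 src: V=6.6667
k=1 load: inc=6.666667, refl=6.666667·-0.142857=-0.9524; V=0.000000+6.666667+-0.952381=5.7143
k=2 src: inc=-0.952381, refl=-0.952381·-0.333333=0.3175; V=6.666667+-0.952381+0.317460=6.0317
k=3 load: inc=0.317460, refl=0.317460·-0.142857=-0.0454; V=5.714286+0.317460+-0.045351=5.9864
k=4 src: inc=-0.045351, refl=-0.045351·-0.333333=0.0151; V=6.031746+-0.045351+0.015117=6.0015
k=5 load: inc=0.015117, refl=0.015117·-0.142857=-0.0022; V=5.986395+0.015117+-0.002160=5.9994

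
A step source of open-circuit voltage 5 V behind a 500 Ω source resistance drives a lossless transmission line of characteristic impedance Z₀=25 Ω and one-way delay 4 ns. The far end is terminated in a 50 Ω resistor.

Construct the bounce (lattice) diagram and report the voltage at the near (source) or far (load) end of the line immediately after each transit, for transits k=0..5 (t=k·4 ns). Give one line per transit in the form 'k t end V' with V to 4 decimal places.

0 0 source 0.2381
1 4 load 0.3175
2 8 source 0.3893
3 12 load 0.4132
4 16 source 0.4349
5 20 load 0.4421

Γ_L=0.333333, Γ_S=0.904762; launch V₁=5·25/525=0.238095
k=0 src: V=0.2381
k=1 load: inc=0.238095, refl=0.238095·0.333333=0.0794; V=0.000000+0.238095+0.079365=0.3175
k=2 src: inc=0.079365, refl=0.079365·0.904762=0.0718; V=0.238095+0.079365+0.071807=0.3893
k=3 load: inc=0.071807, refl=0.071807·0.333333=0.0239; V=0.317460+0.071807+0.023936=0.4132
k=4 src: inc=0.023936, refl=0.023936·0.904762=0.0217; V=0.389267+0.023936+0.021656=0.4349
k=5 load: inc=0.021656, refl=0.021656·0.333333=0.0072; V=0.413202+0.021656+0.007219=0.4421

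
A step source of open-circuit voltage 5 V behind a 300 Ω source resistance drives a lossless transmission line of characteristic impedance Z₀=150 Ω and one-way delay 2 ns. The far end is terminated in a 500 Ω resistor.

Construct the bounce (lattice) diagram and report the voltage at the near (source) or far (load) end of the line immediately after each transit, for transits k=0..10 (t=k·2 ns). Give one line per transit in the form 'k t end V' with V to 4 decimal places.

Γ_L=0.538462, Γ_S=0.333333; launch V₁=5·150/450=1.666667
k=0 src: V=1.6667
k=1 load: inc=1.666667, refl=1.666667·0.538462=0.8974; V=0.000000+1.666667+0.897436=2.5641
k=2 src: inc=0.897436, refl=0.897436·0.333333=0.2991; V=1.666667+0.897436+0.299145=2.8632
k=3 load: inc=0.299145, refl=0.299145·0.538462=0.1611; V=2.564103+0.299145+0.161078=3.0243
k=4 src: inc=0.161078, refl=0.161078·0.333333=0.0537; V=2.863248+0.161078+0.053693=3.0780
k=5 load: inc=0.053693, refl=0.053693·0.538462=0.0289; V=3.024326+0.053693+0.028911=3.1069
k=6 src: inc=0.028911, refl=0.028911·0.333333=0.0096; V=3.078019+0.028911+0.009637=3.1166
k=7 load: inc=0.009637, refl=0.009637·0.538462=0.0052; V=3.106930+0.009637+0.005189=3.1218
k=8 src: inc=0.005189, refl=0.005189·0.333333=0.0017; V=3.116567+0.005189+0.001730=3.1235
k=9 load: inc=0.001730, refl=0.001730·0.538462=0.0009; V=3.121757+0.001730+0.000931=3.1244
k=10 src: inc=0.000931, refl=0.000931·0.333333=0.0003; V=3.123486+0.000931+0.000310=3.1247

0 0 source 1.6667
1 2 load 2.5641
2 4 source 2.8632
3 6 load 3.0243
4 8 source 3.0780
5 10 load 3.1069
6 12 source 3.1166
7 14 load 3.1218
8 16 source 3.1235
9 18 load 3.1244
10 20 source 3.1247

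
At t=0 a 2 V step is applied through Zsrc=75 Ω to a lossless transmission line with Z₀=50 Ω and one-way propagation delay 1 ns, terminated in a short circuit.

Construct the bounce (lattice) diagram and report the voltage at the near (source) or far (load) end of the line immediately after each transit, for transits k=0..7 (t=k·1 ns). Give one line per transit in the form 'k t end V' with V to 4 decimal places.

0 0 source 0.8000
1 1 load 0.0000
2 2 source -0.1600
3 3 load 0.0000
4 4 source 0.0320
5 5 load 0.0000
6 6 source -0.0064
7 7 load 0.0000

Γ_L=-1.000000, Γ_S=0.200000; launch V₁=2·50/125=0.800000
k=0 src: V=0.8000
k=1 load: inc=0.800000, refl=0.800000·-1.000000=-0.8000; V=0.000000+0.800000+-0.800000=0.0000
k=2 src: inc=-0.800000, refl=-0.800000·0.200000=-0.1600; V=0.800000+-0.800000+-0.160000=-0.1600
k=3 load: inc=-0.160000, refl=-0.160000·-1.000000=0.1600; V=0.000000+-0.160000+0.160000=0.0000
k=4 src: inc=0.160000, refl=0.160000·0.200000=0.0320; V=-0.160000+0.160000+0.032000=0.0320
k=5 load: inc=0.032000, refl=0.032000·-1.000000=-0.0320; V=0.000000+0.032000+-0.032000=0.0000
k=6 src: inc=-0.032000, refl=-0.032000·0.200000=-0.0064; V=0.032000+-0.032000+-0.006400=-0.0064
k=7 load: inc=-0.006400, refl=-0.006400·-1.000000=0.0064; V=0.000000+-0.006400+0.006400=0.0000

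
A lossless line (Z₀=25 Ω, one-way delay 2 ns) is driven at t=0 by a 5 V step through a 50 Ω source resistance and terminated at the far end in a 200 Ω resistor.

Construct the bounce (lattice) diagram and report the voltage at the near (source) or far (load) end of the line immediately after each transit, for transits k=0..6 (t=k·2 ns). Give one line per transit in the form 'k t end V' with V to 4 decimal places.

0 0 source 1.6667
1 2 load 2.9630
2 4 source 3.3951
3 6 load 3.7311
4 8 source 3.8432
5 10 load 3.9303
6 12 source 3.9593

Γ_L=0.777778, Γ_S=0.333333; launch V₁=5·25/75=1.666667
k=0 src: V=1.6667
k=1 load: inc=1.666667, refl=1.666667·0.777778=1.2963; V=0.000000+1.666667+1.296296=2.9630
k=2 src: inc=1.296296, refl=1.296296·0.333333=0.4321; V=1.666667+1.296296+0.432099=3.3951
k=3 load: inc=0.432099, refl=0.432099·0.777778=0.3361; V=2.962963+0.432099+0.336077=3.7311
k=4 src: inc=0.336077, refl=0.336077·0.333333=0.1120; V=3.395062+0.336077+0.112026=3.8432
k=5 load: inc=0.112026, refl=0.112026·0.777778=0.0871; V=3.731139+0.112026+0.087131=3.9303
k=6 src: inc=0.087131, refl=0.087131·0.333333=0.0290; V=3.843164+0.087131+0.029044=3.9593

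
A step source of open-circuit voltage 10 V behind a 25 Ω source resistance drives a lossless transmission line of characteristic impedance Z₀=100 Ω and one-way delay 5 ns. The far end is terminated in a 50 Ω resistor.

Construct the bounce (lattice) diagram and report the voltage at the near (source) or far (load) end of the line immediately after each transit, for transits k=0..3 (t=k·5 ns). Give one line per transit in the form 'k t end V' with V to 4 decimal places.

0 0 source 8.0000
1 5 load 5.3333
2 10 source 6.9333
3 15 load 6.4000

Γ_L=-0.333333, Γ_S=-0.600000; launch V₁=10·100/125=8.000000
k=0 src: V=8.0000
k=1 load: inc=8.000000, refl=8.000000·-0.333333=-2.6667; V=0.000000+8.000000+-2.666667=5.3333
k=2 src: inc=-2.666667, refl=-2.666667·-0.600000=1.6000; V=8.000000+-2.666667+1.600000=6.9333
k=3 load: inc=1.600000, refl=1.600000·-0.333333=-0.5333; V=5.333333+1.600000+-0.533333=6.4000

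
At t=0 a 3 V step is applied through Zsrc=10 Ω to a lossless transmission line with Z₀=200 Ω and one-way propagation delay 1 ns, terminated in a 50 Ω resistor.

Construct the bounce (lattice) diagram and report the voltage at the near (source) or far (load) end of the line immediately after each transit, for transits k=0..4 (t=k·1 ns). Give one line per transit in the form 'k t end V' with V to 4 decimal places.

Γ_L=-0.600000, Γ_S=-0.904762; launch V₁=3·200/210=2.857143
k=0 src: V=2.8571
k=1 load: inc=2.857143, refl=2.857143·-0.600000=-1.7143; V=0.000000+2.857143+-1.714286=1.1429
k=2 src: inc=-1.714286, refl=-1.714286·-0.904762=1.5510; V=2.857143+-1.714286+1.551020=2.6939
k=3 load: inc=1.551020, refl=1.551020·-0.600000=-0.9306; V=1.142857+1.551020+-0.930612=1.7633
k=4 src: inc=-0.930612, refl=-0.930612·-0.904762=0.8420; V=2.693878+-0.930612+0.841983=2.6052

0 0 source 2.8571
1 1 load 1.1429
2 2 source 2.6939
3 3 load 1.7633
4 4 source 2.6052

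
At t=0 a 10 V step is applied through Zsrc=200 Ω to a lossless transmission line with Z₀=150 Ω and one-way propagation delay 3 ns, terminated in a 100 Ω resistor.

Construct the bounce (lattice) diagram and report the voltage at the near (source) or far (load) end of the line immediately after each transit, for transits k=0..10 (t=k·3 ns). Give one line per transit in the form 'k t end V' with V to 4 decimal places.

Γ_L=-0.200000, Γ_S=0.142857; launch V₁=10·150/350=4.285714
k=0 src: V=4.2857
k=1 load: inc=4.285714, refl=4.285714·-0.200000=-0.8571; V=0.000000+4.285714+-0.857143=3.4286
k=2 src: inc=-0.857143, refl=-0.857143·0.142857=-0.1224; V=4.285714+-0.857143+-0.122449=3.3061
k=3 load: inc=-0.122449, refl=-0.122449·-0.200000=0.0245; V=3.428571+-0.122449+0.024490=3.3306
k=4 src: inc=0.024490, refl=0.024490·0.142857=0.0035; V=3.306122+0.024490+0.003499=3.3341
k=5 load: inc=0.003499, refl=0.003499·-0.200000=-0.0007; V=3.330612+0.003499+-0.000700=3.3334
k=6 src: inc=-0.000700, refl=-0.000700·0.142857=-0.0001; V=3.334111+-0.000700+-0.000100=3.3333
k=7 load: inc=-0.000100, refl=-0.000100·-0.200000=0.0000; V=3.333411+-0.000100+0.000020=3.3333
k=8 src: inc=0.000020, refl=0.000020·0.142857=0.0000; V=3.333311+0.000020+0.000003=3.3333
k=9 load: inc=0.000003, refl=0.000003·-0.200000=-0.0000; V=3.333331+0.000003+-0.000001=3.3333
k=10 src: inc=-0.000001, refl=-0.000001·0.142857=-0.0000; V=3.333334+-0.000001+-0.000000=3.3333

0 0 source 4.2857
1 3 load 3.4286
2 6 source 3.3061
3 9 load 3.3306
4 12 source 3.3341
5 15 load 3.3334
6 18 source 3.3333
7 21 load 3.3333
8 24 source 3.3333
9 27 load 3.3333
10 30 source 3.3333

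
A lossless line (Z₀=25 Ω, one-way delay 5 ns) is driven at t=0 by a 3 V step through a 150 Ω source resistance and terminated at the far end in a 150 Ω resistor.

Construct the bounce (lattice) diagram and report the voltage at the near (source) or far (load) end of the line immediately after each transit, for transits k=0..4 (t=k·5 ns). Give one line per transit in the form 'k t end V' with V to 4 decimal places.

Γ_L=0.714286, Γ_S=0.714286; launch V₁=3·25/175=0.428571
k=0 src: V=0.4286
k=1 load: inc=0.428571, refl=0.428571·0.714286=0.3061; V=0.000000+0.428571+0.306122=0.7347
k=2 src: inc=0.306122, refl=0.306122·0.714286=0.2187; V=0.428571+0.306122+0.218659=0.9534
k=3 load: inc=0.218659, refl=0.218659·0.714286=0.1562; V=0.734694+0.218659+0.156185=1.1095
k=4 src: inc=0.156185, refl=0.156185·0.714286=0.1116; V=0.953353+0.156185+0.111561=1.2211

0 0 source 0.4286
1 5 load 0.7347
2 10 source 0.9534
3 15 load 1.1095
4 20 source 1.2211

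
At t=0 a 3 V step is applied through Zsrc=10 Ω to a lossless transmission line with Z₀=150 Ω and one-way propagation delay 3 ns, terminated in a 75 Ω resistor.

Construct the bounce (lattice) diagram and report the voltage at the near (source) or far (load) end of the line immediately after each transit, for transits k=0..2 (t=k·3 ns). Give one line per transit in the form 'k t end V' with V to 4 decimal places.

Γ_L=-0.333333, Γ_S=-0.875000; launch V₁=3·150/160=2.812500
k=0 src: V=2.8125
k=1 load: inc=2.812500, refl=2.812500·-0.333333=-0.9375; V=0.000000+2.812500+-0.937500=1.8750
k=2 src: inc=-0.937500, refl=-0.937500·-0.875000=0.8203; V=2.812500+-0.937500+0.820312=2.6953

0 0 source 2.8125
1 3 load 1.8750
2 6 source 2.6953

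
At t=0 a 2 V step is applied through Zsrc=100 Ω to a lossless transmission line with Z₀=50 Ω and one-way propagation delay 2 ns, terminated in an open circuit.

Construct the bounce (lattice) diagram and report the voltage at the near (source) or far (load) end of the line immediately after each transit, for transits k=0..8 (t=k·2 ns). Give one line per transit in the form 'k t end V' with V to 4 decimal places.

Γ_L=1.000000, Γ_S=0.333333; launch V₁=2·50/150=0.666667
k=0 src: V=0.6667
k=1 load: inc=0.666667, refl=0.666667·1.000000=0.6667; V=0.000000+0.666667+0.666667=1.3333
k=2 src: inc=0.666667, refl=0.666667·0.333333=0.2222; V=0.666667+0.666667+0.222222=1.5556
k=3 load: inc=0.222222, refl=0.222222·1.000000=0.2222; V=1.333333+0.222222+0.222222=1.7778
k=4 src: inc=0.222222, refl=0.222222·0.333333=0.0741; V=1.555556+0.222222+0.074074=1.8519
k=5 load: inc=0.074074, refl=0.074074·1.000000=0.0741; V=1.777778+0.074074+0.074074=1.9259
k=6 src: inc=0.074074, refl=0.074074·0.333333=0.0247; V=1.851852+0.074074+0.024691=1.9506
k=7 load: inc=0.024691, refl=0.024691·1.000000=0.0247; V=1.925926+0.024691+0.024691=1.9753
k=8 src: inc=0.024691, refl=0.024691·0.333333=0.0082; V=1.950617+0.024691+0.008230=1.9835

0 0 source 0.6667
1 2 load 1.3333
2 4 source 1.5556
3 6 load 1.7778
4 8 source 1.8519
5 10 load 1.9259
6 12 source 1.9506
7 14 load 1.9753
8 16 source 1.9835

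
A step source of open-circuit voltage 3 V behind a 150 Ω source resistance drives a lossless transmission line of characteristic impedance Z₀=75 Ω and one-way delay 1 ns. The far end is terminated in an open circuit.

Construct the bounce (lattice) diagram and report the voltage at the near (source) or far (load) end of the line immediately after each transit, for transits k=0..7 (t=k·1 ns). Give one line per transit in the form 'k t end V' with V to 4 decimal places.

0 0 source 1.0000
1 1 load 2.0000
2 2 source 2.3333
3 3 load 2.6667
4 4 source 2.7778
5 5 load 2.8889
6 6 source 2.9259
7 7 load 2.9630

Γ_L=1.000000, Γ_S=0.333333; launch V₁=3·75/225=1.000000
k=0 src: V=1.0000
k=1 load: inc=1.000000, refl=1.000000·1.000000=1.0000; V=0.000000+1.000000+1.000000=2.0000
k=2 src: inc=1.000000, refl=1.000000·0.333333=0.3333; V=1.000000+1.000000+0.333333=2.3333
k=3 load: inc=0.333333, refl=0.333333·1.000000=0.3333; V=2.000000+0.333333+0.333333=2.6667
k=4 src: inc=0.333333, refl=0.333333·0.333333=0.1111; V=2.333333+0.333333+0.111111=2.7778
k=5 load: inc=0.111111, refl=0.111111·1.000000=0.1111; V=2.666667+0.111111+0.111111=2.8889
k=6 src: inc=0.111111, refl=0.111111·0.333333=0.0370; V=2.777778+0.111111+0.037037=2.9259
k=7 load: inc=0.037037, refl=0.037037·1.000000=0.0370; V=2.888889+0.037037+0.037037=2.9630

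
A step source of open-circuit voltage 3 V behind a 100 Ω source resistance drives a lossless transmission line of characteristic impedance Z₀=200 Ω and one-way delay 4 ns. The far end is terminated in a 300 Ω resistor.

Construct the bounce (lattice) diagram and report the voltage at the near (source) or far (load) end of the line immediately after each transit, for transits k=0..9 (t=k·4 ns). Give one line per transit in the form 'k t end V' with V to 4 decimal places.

Γ_L=0.200000, Γ_S=-0.333333; launch V₁=3·200/300=2.000000
k=0 src: V=2.0000
k=1 load: inc=2.000000, refl=2.000000·0.200000=0.4000; V=0.000000+2.000000+0.400000=2.4000
k=2 src: inc=0.400000, refl=0.400000·-0.333333=-0.1333; V=2.000000+0.400000+-0.133333=2.2667
k=3 load: inc=-0.133333, refl=-0.133333·0.200000=-0.0267; V=2.400000+-0.133333+-0.026667=2.2400
k=4 src: inc=-0.026667, refl=-0.026667·-0.333333=0.0089; V=2.266667+-0.026667+0.008889=2.2489
k=5 load: inc=0.008889, refl=0.008889·0.200000=0.0018; V=2.240000+0.008889+0.001778=2.2507
k=6 src: inc=0.001778, refl=0.001778·-0.333333=-0.0006; V=2.248889+0.001778+-0.000593=2.2501
k=7 load: inc=-0.000593, refl=-0.000593·0.200000=-0.0001; V=2.250667+-0.000593+-0.000119=2.2500
k=8 src: inc=-0.000119, refl=-0.000119·-0.333333=0.0000; V=2.250074+-0.000119+0.000040=2.2500
k=9 load: inc=0.000040, refl=0.000040·0.200000=0.0000; V=2.249956+0.000040+0.000008=2.2500

0 0 source 2.0000
1 4 load 2.4000
2 8 source 2.2667
3 12 load 2.2400
4 16 source 2.2489
5 20 load 2.2507
6 24 source 2.2501
7 28 load 2.2500
8 32 source 2.2500
9 36 load 2.2500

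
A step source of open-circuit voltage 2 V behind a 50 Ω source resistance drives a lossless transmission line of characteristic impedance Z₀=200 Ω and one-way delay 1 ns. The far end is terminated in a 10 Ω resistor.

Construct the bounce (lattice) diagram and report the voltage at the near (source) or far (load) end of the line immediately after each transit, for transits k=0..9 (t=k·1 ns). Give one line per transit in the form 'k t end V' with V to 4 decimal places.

Γ_L=-0.904762, Γ_S=-0.600000; launch V₁=2·200/250=1.600000
k=0 src: V=1.6000
k=1 load: inc=1.600000, refl=1.600000·-0.904762=-1.4476; V=0.000000+1.600000+-1.447619=0.1524
k=2 src: inc=-1.447619, refl=-1.447619·-0.600000=0.8686; V=1.600000+-1.447619+0.868571=1.0210
k=3 load: inc=0.868571, refl=0.868571·-0.904762=-0.7859; V=0.152381+0.868571+-0.785850=0.2351
k=4 src: inc=-0.785850, refl=-0.785850·-0.600000=0.4715; V=1.020952+-0.785850+0.471510=0.7066
k=5 load: inc=0.471510, refl=0.471510·-0.904762=-0.4266; V=0.235102+0.471510+-0.426604=0.2800
k=6 src: inc=-0.426604, refl=-0.426604·-0.600000=0.2560; V=0.706612+-0.426604+0.255963=0.5360
k=7 load: inc=0.255963, refl=0.255963·-0.904762=-0.2316; V=0.280008+0.255963+-0.231585=0.3044
k=8 src: inc=-0.231585, refl=-0.231585·-0.600000=0.1390; V=0.535970+-0.231585+0.138951=0.4433
k=9 load: inc=0.138951, refl=0.138951·-0.904762=-0.1257; V=0.304385+0.138951+-0.125718=0.3176

0 0 source 1.6000
1 1 load 0.1524
2 2 source 1.0210
3 3 load 0.2351
4 4 source 0.7066
5 5 load 0.2800
6 6 source 0.5360
7 7 load 0.3044
8 8 source 0.4433
9 9 load 0.3176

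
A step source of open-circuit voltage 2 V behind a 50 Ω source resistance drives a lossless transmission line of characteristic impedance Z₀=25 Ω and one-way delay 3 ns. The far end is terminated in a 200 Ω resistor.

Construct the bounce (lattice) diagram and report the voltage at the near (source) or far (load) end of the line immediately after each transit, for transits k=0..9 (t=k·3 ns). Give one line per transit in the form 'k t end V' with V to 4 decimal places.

Γ_L=0.777778, Γ_S=0.333333; launch V₁=2·25/75=0.666667
k=0 src: V=0.6667
k=1 load: inc=0.666667, refl=0.666667·0.777778=0.5185; V=0.000000+0.666667+0.518519=1.1852
k=2 src: inc=0.518519, refl=0.518519·0.333333=0.1728; V=0.666667+0.518519+0.172840=1.3580
k=3 load: inc=0.172840, refl=0.172840·0.777778=0.1344; V=1.185185+0.172840+0.134431=1.4925
k=4 src: inc=0.134431, refl=0.134431·0.333333=0.0448; V=1.358025+0.134431+0.044810=1.5373
k=5 load: inc=0.044810, refl=0.044810·0.777778=0.0349; V=1.492455+0.044810+0.034852=1.5721
k=6 src: inc=0.034852, refl=0.034852·0.333333=0.0116; V=1.537266+0.034852+0.011617=1.5837
k=7 load: inc=0.011617, refl=0.011617·0.777778=0.0090; V=1.572118+0.011617+0.009036=1.5928
k=8 src: inc=0.009036, refl=0.009036·0.333333=0.0030; V=1.583736+0.009036+0.003012=1.5958
k=9 load: inc=0.003012, refl=0.003012·0.777778=0.0023; V=1.592771+0.003012+0.002343=1.5981

0 0 source 0.6667
1 3 load 1.1852
2 6 source 1.3580
3 9 load 1.4925
4 12 source 1.5373
5 15 load 1.5721
6 18 source 1.5837
7 21 load 1.5928
8 24 source 1.5958
9 27 load 1.5981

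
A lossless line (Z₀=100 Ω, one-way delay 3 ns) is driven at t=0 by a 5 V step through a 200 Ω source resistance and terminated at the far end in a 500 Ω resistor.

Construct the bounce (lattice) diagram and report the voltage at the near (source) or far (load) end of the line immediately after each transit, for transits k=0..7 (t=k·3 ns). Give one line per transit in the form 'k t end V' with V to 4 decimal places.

0 0 source 1.6667
1 3 load 2.7778
2 6 source 3.1481
3 9 load 3.3951
4 12 source 3.4774
5 15 load 3.5322
6 18 source 3.5505
7 21 load 3.5627

Γ_L=0.666667, Γ_S=0.333333; launch V₁=5·100/300=1.666667
k=0 src: V=1.6667
k=1 load: inc=1.666667, refl=1.666667·0.666667=1.1111; V=0.000000+1.666667+1.111111=2.7778
k=2 src: inc=1.111111, refl=1.111111·0.333333=0.3704; V=1.666667+1.111111+0.370370=3.1481
k=3 load: inc=0.370370, refl=0.370370·0.666667=0.2469; V=2.777778+0.370370+0.246914=3.3951
k=4 src: inc=0.246914, refl=0.246914·0.333333=0.0823; V=3.148148+0.246914+0.082305=3.4774
k=5 load: inc=0.082305, refl=0.082305·0.666667=0.0549; V=3.395062+0.082305+0.054870=3.5322
k=6 src: inc=0.054870, refl=0.054870·0.333333=0.0183; V=3.477366+0.054870+0.018290=3.5505
k=7 load: inc=0.018290, refl=0.018290·0.666667=0.0122; V=3.532236+0.018290+0.012193=3.5627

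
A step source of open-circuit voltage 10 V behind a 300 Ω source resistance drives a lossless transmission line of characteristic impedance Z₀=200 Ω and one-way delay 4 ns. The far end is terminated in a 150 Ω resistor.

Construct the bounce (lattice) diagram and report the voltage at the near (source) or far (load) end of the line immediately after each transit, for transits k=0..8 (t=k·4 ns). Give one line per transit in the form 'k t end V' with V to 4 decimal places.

Γ_L=-0.142857, Γ_S=0.200000; launch V₁=10·200/500=4.000000
k=0 src: V=4.0000
k=1 load: inc=4.000000, refl=4.000000·-0.142857=-0.5714; V=0.000000+4.000000+-0.571429=3.4286
k=2 src: inc=-0.571429, refl=-0.571429·0.200000=-0.1143; V=4.000000+-0.571429+-0.114286=3.3143
k=3 load: inc=-0.114286, refl=-0.114286·-0.142857=0.0163; V=3.428571+-0.114286+0.016327=3.3306
k=4 src: inc=0.016327, refl=0.016327·0.200000=0.0033; V=3.314286+0.016327+0.003265=3.3339
k=5 load: inc=0.003265, refl=0.003265·-0.142857=-0.0005; V=3.330612+0.003265+-0.000466=3.3334
k=6 src: inc=-0.000466, refl=-0.000466·0.200000=-0.0001; V=3.333878+-0.000466+-0.000093=3.3333
k=7 load: inc=-0.000093, refl=-0.000093·-0.142857=0.0000; V=3.333411+-0.000093+0.000013=3.3333
k=8 src: inc=0.000013, refl=0.000013·0.200000=0.0000; V=3.333318+0.000013+0.000003=3.3333

0 0 source 4.0000
1 4 load 3.4286
2 8 source 3.3143
3 12 load 3.3306
4 16 source 3.3339
5 20 load 3.3334
6 24 source 3.3333
7 28 load 3.3333
8 32 source 3.3333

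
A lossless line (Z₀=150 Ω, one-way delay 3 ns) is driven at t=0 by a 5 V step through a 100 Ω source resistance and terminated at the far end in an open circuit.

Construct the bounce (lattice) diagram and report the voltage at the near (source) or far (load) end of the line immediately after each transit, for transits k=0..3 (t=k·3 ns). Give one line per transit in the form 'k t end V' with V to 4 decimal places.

Γ_L=1.000000, Γ_S=-0.200000; launch V₁=5·150/250=3.000000
k=0 src: V=3.0000
k=1 load: inc=3.000000, refl=3.000000·1.000000=3.0000; V=0.000000+3.000000+3.000000=6.0000
k=2 src: inc=3.000000, refl=3.000000·-0.200000=-0.6000; V=3.000000+3.000000+-0.600000=5.4000
k=3 load: inc=-0.600000, refl=-0.600000·1.000000=-0.6000; V=6.000000+-0.600000+-0.600000=4.8000

0 0 source 3.0000
1 3 load 6.0000
2 6 source 5.4000
3 9 load 4.8000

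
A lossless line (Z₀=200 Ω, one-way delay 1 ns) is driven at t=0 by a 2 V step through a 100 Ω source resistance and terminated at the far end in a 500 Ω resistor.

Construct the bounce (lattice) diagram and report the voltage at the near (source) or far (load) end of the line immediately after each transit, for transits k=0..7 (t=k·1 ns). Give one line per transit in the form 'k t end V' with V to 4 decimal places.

0 0 source 1.3333
1 1 load 1.9048
2 2 source 1.7143
3 3 load 1.6327
4 4 source 1.6599
5 5 load 1.6715
6 6 source 1.6676
7 7 load 1.6660

Γ_L=0.428571, Γ_S=-0.333333; launch V₁=2·200/300=1.333333
k=0 src: V=1.3333
k=1 load: inc=1.333333, refl=1.333333·0.428571=0.5714; V=0.000000+1.333333+0.571429=1.9048
k=2 src: inc=0.571429, refl=0.571429·-0.333333=-0.1905; V=1.333333+0.571429+-0.190476=1.7143
k=3 load: inc=-0.190476, refl=-0.190476·0.428571=-0.0816; V=1.904762+-0.190476+-0.081633=1.6327
k=4 src: inc=-0.081633, refl=-0.081633·-0.333333=0.0272; V=1.714286+-0.081633+0.027211=1.6599
k=5 load: inc=0.027211, refl=0.027211·0.428571=0.0117; V=1.632653+0.027211+0.011662=1.6715
k=6 src: inc=0.011662, refl=0.011662·-0.333333=-0.0039; V=1.659864+0.011662+-0.003887=1.6676
k=7 load: inc=-0.003887, refl=-0.003887·0.428571=-0.0017; V=1.671526+-0.003887+-0.001666=1.6660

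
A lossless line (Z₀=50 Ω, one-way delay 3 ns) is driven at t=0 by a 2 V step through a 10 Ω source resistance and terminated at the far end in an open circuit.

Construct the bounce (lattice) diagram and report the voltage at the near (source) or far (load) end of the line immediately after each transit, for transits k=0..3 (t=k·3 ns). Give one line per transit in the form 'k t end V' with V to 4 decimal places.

Γ_L=1.000000, Γ_S=-0.666667; launch V₁=2·50/60=1.666667
k=0 src: V=1.6667
k=1 load: inc=1.666667, refl=1.666667·1.000000=1.6667; V=0.000000+1.666667+1.666667=3.3333
k=2 src: inc=1.666667, refl=1.666667·-0.666667=-1.1111; V=1.666667+1.666667+-1.111111=2.2222
k=3 load: inc=-1.111111, refl=-1.111111·1.000000=-1.1111; V=3.333333+-1.111111+-1.111111=1.1111

0 0 source 1.6667
1 3 load 3.3333
2 6 source 2.2222
3 9 load 1.1111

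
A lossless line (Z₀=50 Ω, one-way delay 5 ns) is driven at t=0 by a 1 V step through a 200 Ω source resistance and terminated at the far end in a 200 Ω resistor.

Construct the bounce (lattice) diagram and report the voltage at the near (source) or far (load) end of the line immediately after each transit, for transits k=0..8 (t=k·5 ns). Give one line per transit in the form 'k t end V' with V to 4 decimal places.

Γ_L=0.600000, Γ_S=0.600000; launch V₁=1·50/250=0.200000
k=0 src: V=0.2000
k=1 load: inc=0.200000, refl=0.200000·0.600000=0.1200; V=0.000000+0.200000+0.120000=0.3200
k=2 src: inc=0.120000, refl=0.120000·0.600000=0.0720; V=0.200000+0.120000+0.072000=0.3920
k=3 load: inc=0.072000, refl=0.072000·0.600000=0.0432; V=0.320000+0.072000+0.043200=0.4352
k=4 src: inc=0.043200, refl=0.043200·0.600000=0.0259; V=0.392000+0.043200+0.025920=0.4611
k=5 load: inc=0.025920, refl=0.025920·0.600000=0.0156; V=0.435200+0.025920+0.015552=0.4767
k=6 src: inc=0.015552, refl=0.015552·0.600000=0.0093; V=0.461120+0.015552+0.009331=0.4860
k=7 load: inc=0.009331, refl=0.009331·0.600000=0.0056; V=0.476672+0.009331+0.005599=0.4916
k=8 src: inc=0.005599, refl=0.005599·0.600000=0.0034; V=0.486003+0.005599+0.003359=0.4950

0 0 source 0.2000
1 5 load 0.3200
2 10 source 0.3920
3 15 load 0.4352
4 20 source 0.4611
5 25 load 0.4767
6 30 source 0.4860
7 35 load 0.4916
8 40 source 0.4950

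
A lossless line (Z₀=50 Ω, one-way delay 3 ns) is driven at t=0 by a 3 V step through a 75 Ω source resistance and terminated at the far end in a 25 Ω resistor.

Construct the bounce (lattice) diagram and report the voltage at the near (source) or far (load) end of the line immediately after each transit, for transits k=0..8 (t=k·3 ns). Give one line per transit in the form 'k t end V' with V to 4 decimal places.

Γ_L=-0.333333, Γ_S=0.200000; launch V₁=3·50/125=1.200000
k=0 src: V=1.2000
k=1 load: inc=1.200000, refl=1.200000·-0.333333=-0.4000; V=0.000000+1.200000+-0.400000=0.8000
k=2 src: inc=-0.400000, refl=-0.400000·0.200000=-0.0800; V=1.200000+-0.400000+-0.080000=0.7200
k=3 load: inc=-0.080000, refl=-0.080000·-0.333333=0.0267; V=0.800000+-0.080000+0.026667=0.7467
k=4 src: inc=0.026667, refl=0.026667·0.200000=0.0053; V=0.720000+0.026667+0.005333=0.7520
k=5 load: inc=0.005333, refl=0.005333·-0.333333=-0.0018; V=0.746667+0.005333+-0.001778=0.7502
k=6 src: inc=-0.001778, refl=-0.001778·0.200000=-0.0004; V=0.752000+-0.001778+-0.000356=0.7499
k=7 load: inc=-0.000356, refl=-0.000356·-0.333333=0.0001; V=0.750222+-0.000356+0.000119=0.7500
k=8 src: inc=0.000119, refl=0.000119·0.200000=0.0000; V=0.749867+0.000119+0.000024=0.7500

0 0 source 1.2000
1 3 load 0.8000
2 6 source 0.7200
3 9 load 0.7467
4 12 source 0.7520
5 15 load 0.7502
6 18 source 0.7499
7 21 load 0.7500
8 24 source 0.7500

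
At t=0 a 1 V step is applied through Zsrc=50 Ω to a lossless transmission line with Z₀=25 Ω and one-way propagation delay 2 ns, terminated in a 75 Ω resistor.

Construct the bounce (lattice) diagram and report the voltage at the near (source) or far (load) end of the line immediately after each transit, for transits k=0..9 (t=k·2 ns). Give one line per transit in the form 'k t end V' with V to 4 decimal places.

0 0 source 0.3333
1 2 load 0.5000
2 4 source 0.5556
3 6 load 0.5833
4 8 source 0.5926
5 10 load 0.5972
6 12 source 0.5988
7 14 load 0.5995
8 16 source 0.5998
9 18 load 0.5999

Γ_L=0.500000, Γ_S=0.333333; launch V₁=1·25/75=0.333333
k=0 src: V=0.3333
k=1 load: inc=0.333333, refl=0.333333·0.500000=0.1667; V=0.000000+0.333333+0.166667=0.5000
k=2 src: inc=0.166667, refl=0.166667·0.333333=0.0556; V=0.333333+0.166667+0.055556=0.5556
k=3 load: inc=0.055556, refl=0.055556·0.500000=0.0278; V=0.500000+0.055556+0.027778=0.5833
k=4 src: inc=0.027778, refl=0.027778·0.333333=0.0093; V=0.555556+0.027778+0.009259=0.5926
k=5 load: inc=0.009259, refl=0.009259·0.500000=0.0046; V=0.583333+0.009259+0.004630=0.5972
k=6 src: inc=0.004630, refl=0.004630·0.333333=0.0015; V=0.592593+0.004630+0.001543=0.5988
k=7 load: inc=0.001543, refl=0.001543·0.500000=0.0008; V=0.597222+0.001543+0.000772=0.5995
k=8 src: inc=0.000772, refl=0.000772·0.333333=0.0003; V=0.598765+0.000772+0.000257=0.5998
k=9 load: inc=0.000257, refl=0.000257·0.500000=0.0001; V=0.599537+0.000257+0.000129=0.5999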